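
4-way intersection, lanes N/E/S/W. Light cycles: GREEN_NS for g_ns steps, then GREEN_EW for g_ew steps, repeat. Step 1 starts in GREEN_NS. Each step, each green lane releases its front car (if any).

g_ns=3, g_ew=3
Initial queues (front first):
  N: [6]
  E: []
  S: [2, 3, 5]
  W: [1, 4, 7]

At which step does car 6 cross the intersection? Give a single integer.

Step 1 [NS]: N:car6-GO,E:wait,S:car2-GO,W:wait | queues: N=0 E=0 S=2 W=3
Step 2 [NS]: N:empty,E:wait,S:car3-GO,W:wait | queues: N=0 E=0 S=1 W=3
Step 3 [NS]: N:empty,E:wait,S:car5-GO,W:wait | queues: N=0 E=0 S=0 W=3
Step 4 [EW]: N:wait,E:empty,S:wait,W:car1-GO | queues: N=0 E=0 S=0 W=2
Step 5 [EW]: N:wait,E:empty,S:wait,W:car4-GO | queues: N=0 E=0 S=0 W=1
Step 6 [EW]: N:wait,E:empty,S:wait,W:car7-GO | queues: N=0 E=0 S=0 W=0
Car 6 crosses at step 1

1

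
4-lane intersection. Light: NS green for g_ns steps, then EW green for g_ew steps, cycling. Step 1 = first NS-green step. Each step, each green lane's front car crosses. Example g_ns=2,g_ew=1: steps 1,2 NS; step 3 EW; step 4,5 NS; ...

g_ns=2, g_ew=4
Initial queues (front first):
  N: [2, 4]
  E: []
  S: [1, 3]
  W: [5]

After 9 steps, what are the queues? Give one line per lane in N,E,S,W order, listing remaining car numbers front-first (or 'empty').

Step 1 [NS]: N:car2-GO,E:wait,S:car1-GO,W:wait | queues: N=1 E=0 S=1 W=1
Step 2 [NS]: N:car4-GO,E:wait,S:car3-GO,W:wait | queues: N=0 E=0 S=0 W=1
Step 3 [EW]: N:wait,E:empty,S:wait,W:car5-GO | queues: N=0 E=0 S=0 W=0

N: empty
E: empty
S: empty
W: empty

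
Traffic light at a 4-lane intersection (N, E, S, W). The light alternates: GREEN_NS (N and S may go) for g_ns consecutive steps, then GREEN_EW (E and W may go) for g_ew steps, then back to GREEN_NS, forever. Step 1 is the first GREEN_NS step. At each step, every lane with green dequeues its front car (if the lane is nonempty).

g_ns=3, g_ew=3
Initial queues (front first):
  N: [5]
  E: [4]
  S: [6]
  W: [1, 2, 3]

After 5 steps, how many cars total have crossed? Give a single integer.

Step 1 [NS]: N:car5-GO,E:wait,S:car6-GO,W:wait | queues: N=0 E=1 S=0 W=3
Step 2 [NS]: N:empty,E:wait,S:empty,W:wait | queues: N=0 E=1 S=0 W=3
Step 3 [NS]: N:empty,E:wait,S:empty,W:wait | queues: N=0 E=1 S=0 W=3
Step 4 [EW]: N:wait,E:car4-GO,S:wait,W:car1-GO | queues: N=0 E=0 S=0 W=2
Step 5 [EW]: N:wait,E:empty,S:wait,W:car2-GO | queues: N=0 E=0 S=0 W=1
Cars crossed by step 5: 5

Answer: 5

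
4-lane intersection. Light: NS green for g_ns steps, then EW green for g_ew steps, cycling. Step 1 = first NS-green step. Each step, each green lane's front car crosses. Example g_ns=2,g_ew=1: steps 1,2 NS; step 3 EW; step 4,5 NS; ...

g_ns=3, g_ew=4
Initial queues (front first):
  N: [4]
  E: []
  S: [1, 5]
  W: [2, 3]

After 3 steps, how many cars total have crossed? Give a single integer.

Step 1 [NS]: N:car4-GO,E:wait,S:car1-GO,W:wait | queues: N=0 E=0 S=1 W=2
Step 2 [NS]: N:empty,E:wait,S:car5-GO,W:wait | queues: N=0 E=0 S=0 W=2
Step 3 [NS]: N:empty,E:wait,S:empty,W:wait | queues: N=0 E=0 S=0 W=2
Cars crossed by step 3: 3

Answer: 3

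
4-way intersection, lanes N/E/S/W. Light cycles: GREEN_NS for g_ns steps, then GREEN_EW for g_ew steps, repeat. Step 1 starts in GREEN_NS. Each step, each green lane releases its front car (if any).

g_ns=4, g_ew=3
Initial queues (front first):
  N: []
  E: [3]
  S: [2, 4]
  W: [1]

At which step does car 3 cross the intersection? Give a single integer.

Step 1 [NS]: N:empty,E:wait,S:car2-GO,W:wait | queues: N=0 E=1 S=1 W=1
Step 2 [NS]: N:empty,E:wait,S:car4-GO,W:wait | queues: N=0 E=1 S=0 W=1
Step 3 [NS]: N:empty,E:wait,S:empty,W:wait | queues: N=0 E=1 S=0 W=1
Step 4 [NS]: N:empty,E:wait,S:empty,W:wait | queues: N=0 E=1 S=0 W=1
Step 5 [EW]: N:wait,E:car3-GO,S:wait,W:car1-GO | queues: N=0 E=0 S=0 W=0
Car 3 crosses at step 5

5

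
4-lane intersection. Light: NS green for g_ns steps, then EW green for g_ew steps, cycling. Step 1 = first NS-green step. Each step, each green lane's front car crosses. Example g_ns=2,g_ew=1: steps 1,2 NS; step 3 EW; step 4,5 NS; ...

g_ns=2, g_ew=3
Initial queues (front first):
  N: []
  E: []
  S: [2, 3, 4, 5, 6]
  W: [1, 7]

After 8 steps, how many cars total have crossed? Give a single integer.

Answer: 6

Derivation:
Step 1 [NS]: N:empty,E:wait,S:car2-GO,W:wait | queues: N=0 E=0 S=4 W=2
Step 2 [NS]: N:empty,E:wait,S:car3-GO,W:wait | queues: N=0 E=0 S=3 W=2
Step 3 [EW]: N:wait,E:empty,S:wait,W:car1-GO | queues: N=0 E=0 S=3 W=1
Step 4 [EW]: N:wait,E:empty,S:wait,W:car7-GO | queues: N=0 E=0 S=3 W=0
Step 5 [EW]: N:wait,E:empty,S:wait,W:empty | queues: N=0 E=0 S=3 W=0
Step 6 [NS]: N:empty,E:wait,S:car4-GO,W:wait | queues: N=0 E=0 S=2 W=0
Step 7 [NS]: N:empty,E:wait,S:car5-GO,W:wait | queues: N=0 E=0 S=1 W=0
Step 8 [EW]: N:wait,E:empty,S:wait,W:empty | queues: N=0 E=0 S=1 W=0
Cars crossed by step 8: 6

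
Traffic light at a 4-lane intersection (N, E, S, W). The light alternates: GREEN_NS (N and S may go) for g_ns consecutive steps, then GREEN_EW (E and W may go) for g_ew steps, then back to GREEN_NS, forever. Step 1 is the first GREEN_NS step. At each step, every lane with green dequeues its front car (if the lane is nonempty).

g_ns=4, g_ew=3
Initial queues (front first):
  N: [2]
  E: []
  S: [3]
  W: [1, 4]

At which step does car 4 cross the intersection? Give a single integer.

Step 1 [NS]: N:car2-GO,E:wait,S:car3-GO,W:wait | queues: N=0 E=0 S=0 W=2
Step 2 [NS]: N:empty,E:wait,S:empty,W:wait | queues: N=0 E=0 S=0 W=2
Step 3 [NS]: N:empty,E:wait,S:empty,W:wait | queues: N=0 E=0 S=0 W=2
Step 4 [NS]: N:empty,E:wait,S:empty,W:wait | queues: N=0 E=0 S=0 W=2
Step 5 [EW]: N:wait,E:empty,S:wait,W:car1-GO | queues: N=0 E=0 S=0 W=1
Step 6 [EW]: N:wait,E:empty,S:wait,W:car4-GO | queues: N=0 E=0 S=0 W=0
Car 4 crosses at step 6

6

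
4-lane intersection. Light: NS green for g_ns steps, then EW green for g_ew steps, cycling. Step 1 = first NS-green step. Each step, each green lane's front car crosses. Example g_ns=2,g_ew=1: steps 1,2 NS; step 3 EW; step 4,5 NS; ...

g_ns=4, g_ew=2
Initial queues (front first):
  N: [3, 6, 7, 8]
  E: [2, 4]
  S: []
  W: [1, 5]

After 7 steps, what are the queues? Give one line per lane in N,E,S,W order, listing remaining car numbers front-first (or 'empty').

Step 1 [NS]: N:car3-GO,E:wait,S:empty,W:wait | queues: N=3 E=2 S=0 W=2
Step 2 [NS]: N:car6-GO,E:wait,S:empty,W:wait | queues: N=2 E=2 S=0 W=2
Step 3 [NS]: N:car7-GO,E:wait,S:empty,W:wait | queues: N=1 E=2 S=0 W=2
Step 4 [NS]: N:car8-GO,E:wait,S:empty,W:wait | queues: N=0 E=2 S=0 W=2
Step 5 [EW]: N:wait,E:car2-GO,S:wait,W:car1-GO | queues: N=0 E=1 S=0 W=1
Step 6 [EW]: N:wait,E:car4-GO,S:wait,W:car5-GO | queues: N=0 E=0 S=0 W=0

N: empty
E: empty
S: empty
W: empty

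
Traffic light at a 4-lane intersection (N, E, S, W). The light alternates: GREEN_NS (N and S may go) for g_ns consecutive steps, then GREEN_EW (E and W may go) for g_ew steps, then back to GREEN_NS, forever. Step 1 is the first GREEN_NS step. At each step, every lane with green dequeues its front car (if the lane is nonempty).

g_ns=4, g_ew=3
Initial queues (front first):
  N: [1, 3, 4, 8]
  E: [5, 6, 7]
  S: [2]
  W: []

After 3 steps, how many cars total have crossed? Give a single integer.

Step 1 [NS]: N:car1-GO,E:wait,S:car2-GO,W:wait | queues: N=3 E=3 S=0 W=0
Step 2 [NS]: N:car3-GO,E:wait,S:empty,W:wait | queues: N=2 E=3 S=0 W=0
Step 3 [NS]: N:car4-GO,E:wait,S:empty,W:wait | queues: N=1 E=3 S=0 W=0
Cars crossed by step 3: 4

Answer: 4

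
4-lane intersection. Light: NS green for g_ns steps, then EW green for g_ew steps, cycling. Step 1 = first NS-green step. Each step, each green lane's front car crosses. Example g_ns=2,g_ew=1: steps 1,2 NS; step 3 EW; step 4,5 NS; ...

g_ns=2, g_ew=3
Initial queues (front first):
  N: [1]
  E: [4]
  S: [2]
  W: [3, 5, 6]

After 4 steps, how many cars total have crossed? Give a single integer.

Step 1 [NS]: N:car1-GO,E:wait,S:car2-GO,W:wait | queues: N=0 E=1 S=0 W=3
Step 2 [NS]: N:empty,E:wait,S:empty,W:wait | queues: N=0 E=1 S=0 W=3
Step 3 [EW]: N:wait,E:car4-GO,S:wait,W:car3-GO | queues: N=0 E=0 S=0 W=2
Step 4 [EW]: N:wait,E:empty,S:wait,W:car5-GO | queues: N=0 E=0 S=0 W=1
Cars crossed by step 4: 5

Answer: 5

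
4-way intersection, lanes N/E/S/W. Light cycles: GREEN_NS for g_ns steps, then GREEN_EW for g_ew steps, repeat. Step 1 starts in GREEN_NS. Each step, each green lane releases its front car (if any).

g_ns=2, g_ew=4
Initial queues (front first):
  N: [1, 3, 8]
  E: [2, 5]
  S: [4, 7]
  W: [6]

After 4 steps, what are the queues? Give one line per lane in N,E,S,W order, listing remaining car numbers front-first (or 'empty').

Step 1 [NS]: N:car1-GO,E:wait,S:car4-GO,W:wait | queues: N=2 E=2 S=1 W=1
Step 2 [NS]: N:car3-GO,E:wait,S:car7-GO,W:wait | queues: N=1 E=2 S=0 W=1
Step 3 [EW]: N:wait,E:car2-GO,S:wait,W:car6-GO | queues: N=1 E=1 S=0 W=0
Step 4 [EW]: N:wait,E:car5-GO,S:wait,W:empty | queues: N=1 E=0 S=0 W=0

N: 8
E: empty
S: empty
W: empty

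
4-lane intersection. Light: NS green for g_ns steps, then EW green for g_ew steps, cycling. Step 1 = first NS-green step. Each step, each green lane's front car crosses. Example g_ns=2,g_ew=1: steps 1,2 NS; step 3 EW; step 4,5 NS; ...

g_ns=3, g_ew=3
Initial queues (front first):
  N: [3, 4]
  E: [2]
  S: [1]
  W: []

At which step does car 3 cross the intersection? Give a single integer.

Step 1 [NS]: N:car3-GO,E:wait,S:car1-GO,W:wait | queues: N=1 E=1 S=0 W=0
Step 2 [NS]: N:car4-GO,E:wait,S:empty,W:wait | queues: N=0 E=1 S=0 W=0
Step 3 [NS]: N:empty,E:wait,S:empty,W:wait | queues: N=0 E=1 S=0 W=0
Step 4 [EW]: N:wait,E:car2-GO,S:wait,W:empty | queues: N=0 E=0 S=0 W=0
Car 3 crosses at step 1

1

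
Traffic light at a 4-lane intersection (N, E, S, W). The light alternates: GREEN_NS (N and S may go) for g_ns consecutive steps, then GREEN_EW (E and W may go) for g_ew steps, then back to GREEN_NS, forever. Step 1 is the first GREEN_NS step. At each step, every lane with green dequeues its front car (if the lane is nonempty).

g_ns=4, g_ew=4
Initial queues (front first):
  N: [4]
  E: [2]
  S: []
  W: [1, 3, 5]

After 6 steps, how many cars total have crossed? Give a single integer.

Answer: 4

Derivation:
Step 1 [NS]: N:car4-GO,E:wait,S:empty,W:wait | queues: N=0 E=1 S=0 W=3
Step 2 [NS]: N:empty,E:wait,S:empty,W:wait | queues: N=0 E=1 S=0 W=3
Step 3 [NS]: N:empty,E:wait,S:empty,W:wait | queues: N=0 E=1 S=0 W=3
Step 4 [NS]: N:empty,E:wait,S:empty,W:wait | queues: N=0 E=1 S=0 W=3
Step 5 [EW]: N:wait,E:car2-GO,S:wait,W:car1-GO | queues: N=0 E=0 S=0 W=2
Step 6 [EW]: N:wait,E:empty,S:wait,W:car3-GO | queues: N=0 E=0 S=0 W=1
Cars crossed by step 6: 4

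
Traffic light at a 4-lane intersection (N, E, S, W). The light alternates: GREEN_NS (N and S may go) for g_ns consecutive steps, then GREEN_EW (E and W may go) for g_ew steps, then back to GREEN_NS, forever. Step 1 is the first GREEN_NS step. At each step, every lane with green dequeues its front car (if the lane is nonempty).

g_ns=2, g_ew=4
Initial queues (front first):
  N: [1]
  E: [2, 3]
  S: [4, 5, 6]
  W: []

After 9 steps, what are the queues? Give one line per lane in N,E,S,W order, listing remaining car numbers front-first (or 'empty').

Step 1 [NS]: N:car1-GO,E:wait,S:car4-GO,W:wait | queues: N=0 E=2 S=2 W=0
Step 2 [NS]: N:empty,E:wait,S:car5-GO,W:wait | queues: N=0 E=2 S=1 W=0
Step 3 [EW]: N:wait,E:car2-GO,S:wait,W:empty | queues: N=0 E=1 S=1 W=0
Step 4 [EW]: N:wait,E:car3-GO,S:wait,W:empty | queues: N=0 E=0 S=1 W=0
Step 5 [EW]: N:wait,E:empty,S:wait,W:empty | queues: N=0 E=0 S=1 W=0
Step 6 [EW]: N:wait,E:empty,S:wait,W:empty | queues: N=0 E=0 S=1 W=0
Step 7 [NS]: N:empty,E:wait,S:car6-GO,W:wait | queues: N=0 E=0 S=0 W=0

N: empty
E: empty
S: empty
W: empty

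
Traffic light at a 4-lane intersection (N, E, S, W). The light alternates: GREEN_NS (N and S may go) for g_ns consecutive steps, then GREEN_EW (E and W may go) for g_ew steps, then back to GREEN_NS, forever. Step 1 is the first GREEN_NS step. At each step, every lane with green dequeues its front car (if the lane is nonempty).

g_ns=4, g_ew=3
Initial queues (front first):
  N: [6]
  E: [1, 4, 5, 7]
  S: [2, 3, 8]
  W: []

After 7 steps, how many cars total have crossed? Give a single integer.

Step 1 [NS]: N:car6-GO,E:wait,S:car2-GO,W:wait | queues: N=0 E=4 S=2 W=0
Step 2 [NS]: N:empty,E:wait,S:car3-GO,W:wait | queues: N=0 E=4 S=1 W=0
Step 3 [NS]: N:empty,E:wait,S:car8-GO,W:wait | queues: N=0 E=4 S=0 W=0
Step 4 [NS]: N:empty,E:wait,S:empty,W:wait | queues: N=0 E=4 S=0 W=0
Step 5 [EW]: N:wait,E:car1-GO,S:wait,W:empty | queues: N=0 E=3 S=0 W=0
Step 6 [EW]: N:wait,E:car4-GO,S:wait,W:empty | queues: N=0 E=2 S=0 W=0
Step 7 [EW]: N:wait,E:car5-GO,S:wait,W:empty | queues: N=0 E=1 S=0 W=0
Cars crossed by step 7: 7

Answer: 7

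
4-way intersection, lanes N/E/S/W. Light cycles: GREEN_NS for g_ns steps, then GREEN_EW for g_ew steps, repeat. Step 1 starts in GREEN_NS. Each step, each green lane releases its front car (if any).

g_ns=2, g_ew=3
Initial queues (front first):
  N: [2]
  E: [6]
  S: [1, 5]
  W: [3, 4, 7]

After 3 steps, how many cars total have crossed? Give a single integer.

Answer: 5

Derivation:
Step 1 [NS]: N:car2-GO,E:wait,S:car1-GO,W:wait | queues: N=0 E=1 S=1 W=3
Step 2 [NS]: N:empty,E:wait,S:car5-GO,W:wait | queues: N=0 E=1 S=0 W=3
Step 3 [EW]: N:wait,E:car6-GO,S:wait,W:car3-GO | queues: N=0 E=0 S=0 W=2
Cars crossed by step 3: 5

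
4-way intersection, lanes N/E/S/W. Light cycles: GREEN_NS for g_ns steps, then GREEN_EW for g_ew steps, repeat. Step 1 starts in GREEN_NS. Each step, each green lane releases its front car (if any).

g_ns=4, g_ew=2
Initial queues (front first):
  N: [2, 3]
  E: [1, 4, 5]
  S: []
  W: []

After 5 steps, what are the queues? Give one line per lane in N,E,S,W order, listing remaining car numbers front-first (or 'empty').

Step 1 [NS]: N:car2-GO,E:wait,S:empty,W:wait | queues: N=1 E=3 S=0 W=0
Step 2 [NS]: N:car3-GO,E:wait,S:empty,W:wait | queues: N=0 E=3 S=0 W=0
Step 3 [NS]: N:empty,E:wait,S:empty,W:wait | queues: N=0 E=3 S=0 W=0
Step 4 [NS]: N:empty,E:wait,S:empty,W:wait | queues: N=0 E=3 S=0 W=0
Step 5 [EW]: N:wait,E:car1-GO,S:wait,W:empty | queues: N=0 E=2 S=0 W=0

N: empty
E: 4 5
S: empty
W: empty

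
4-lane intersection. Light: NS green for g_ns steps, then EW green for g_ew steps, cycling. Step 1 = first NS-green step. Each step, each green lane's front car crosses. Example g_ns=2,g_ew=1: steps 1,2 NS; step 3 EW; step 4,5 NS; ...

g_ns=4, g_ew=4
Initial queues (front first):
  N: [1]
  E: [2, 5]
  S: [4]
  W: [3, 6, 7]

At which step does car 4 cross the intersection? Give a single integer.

Step 1 [NS]: N:car1-GO,E:wait,S:car4-GO,W:wait | queues: N=0 E=2 S=0 W=3
Step 2 [NS]: N:empty,E:wait,S:empty,W:wait | queues: N=0 E=2 S=0 W=3
Step 3 [NS]: N:empty,E:wait,S:empty,W:wait | queues: N=0 E=2 S=0 W=3
Step 4 [NS]: N:empty,E:wait,S:empty,W:wait | queues: N=0 E=2 S=0 W=3
Step 5 [EW]: N:wait,E:car2-GO,S:wait,W:car3-GO | queues: N=0 E=1 S=0 W=2
Step 6 [EW]: N:wait,E:car5-GO,S:wait,W:car6-GO | queues: N=0 E=0 S=0 W=1
Step 7 [EW]: N:wait,E:empty,S:wait,W:car7-GO | queues: N=0 E=0 S=0 W=0
Car 4 crosses at step 1

1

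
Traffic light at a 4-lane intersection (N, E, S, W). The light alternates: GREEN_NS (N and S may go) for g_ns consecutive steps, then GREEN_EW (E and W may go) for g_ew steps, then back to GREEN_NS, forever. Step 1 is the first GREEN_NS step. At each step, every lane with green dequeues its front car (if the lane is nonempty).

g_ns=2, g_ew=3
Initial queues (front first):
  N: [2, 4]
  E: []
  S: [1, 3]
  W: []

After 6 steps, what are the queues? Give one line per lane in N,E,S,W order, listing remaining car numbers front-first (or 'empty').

Step 1 [NS]: N:car2-GO,E:wait,S:car1-GO,W:wait | queues: N=1 E=0 S=1 W=0
Step 2 [NS]: N:car4-GO,E:wait,S:car3-GO,W:wait | queues: N=0 E=0 S=0 W=0

N: empty
E: empty
S: empty
W: empty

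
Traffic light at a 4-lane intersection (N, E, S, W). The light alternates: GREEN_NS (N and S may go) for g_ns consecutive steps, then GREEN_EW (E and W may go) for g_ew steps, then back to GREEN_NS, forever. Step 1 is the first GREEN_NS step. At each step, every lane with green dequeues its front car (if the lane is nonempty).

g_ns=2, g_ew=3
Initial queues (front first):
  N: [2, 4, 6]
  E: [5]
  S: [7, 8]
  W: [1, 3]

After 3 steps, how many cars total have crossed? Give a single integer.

Answer: 6

Derivation:
Step 1 [NS]: N:car2-GO,E:wait,S:car7-GO,W:wait | queues: N=2 E=1 S=1 W=2
Step 2 [NS]: N:car4-GO,E:wait,S:car8-GO,W:wait | queues: N=1 E=1 S=0 W=2
Step 3 [EW]: N:wait,E:car5-GO,S:wait,W:car1-GO | queues: N=1 E=0 S=0 W=1
Cars crossed by step 3: 6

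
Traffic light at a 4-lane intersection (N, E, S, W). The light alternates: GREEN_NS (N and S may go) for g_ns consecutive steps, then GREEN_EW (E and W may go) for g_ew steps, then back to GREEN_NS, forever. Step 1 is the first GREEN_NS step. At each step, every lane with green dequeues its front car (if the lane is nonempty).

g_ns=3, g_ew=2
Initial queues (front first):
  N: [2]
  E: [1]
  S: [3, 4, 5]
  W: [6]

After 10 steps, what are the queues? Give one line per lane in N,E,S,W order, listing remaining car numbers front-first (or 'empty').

Step 1 [NS]: N:car2-GO,E:wait,S:car3-GO,W:wait | queues: N=0 E=1 S=2 W=1
Step 2 [NS]: N:empty,E:wait,S:car4-GO,W:wait | queues: N=0 E=1 S=1 W=1
Step 3 [NS]: N:empty,E:wait,S:car5-GO,W:wait | queues: N=0 E=1 S=0 W=1
Step 4 [EW]: N:wait,E:car1-GO,S:wait,W:car6-GO | queues: N=0 E=0 S=0 W=0

N: empty
E: empty
S: empty
W: empty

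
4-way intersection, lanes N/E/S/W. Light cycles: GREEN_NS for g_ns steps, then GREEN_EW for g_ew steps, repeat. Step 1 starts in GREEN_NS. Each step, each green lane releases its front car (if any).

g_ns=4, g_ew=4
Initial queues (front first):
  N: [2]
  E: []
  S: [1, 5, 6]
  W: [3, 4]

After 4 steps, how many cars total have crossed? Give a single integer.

Step 1 [NS]: N:car2-GO,E:wait,S:car1-GO,W:wait | queues: N=0 E=0 S=2 W=2
Step 2 [NS]: N:empty,E:wait,S:car5-GO,W:wait | queues: N=0 E=0 S=1 W=2
Step 3 [NS]: N:empty,E:wait,S:car6-GO,W:wait | queues: N=0 E=0 S=0 W=2
Step 4 [NS]: N:empty,E:wait,S:empty,W:wait | queues: N=0 E=0 S=0 W=2
Cars crossed by step 4: 4

Answer: 4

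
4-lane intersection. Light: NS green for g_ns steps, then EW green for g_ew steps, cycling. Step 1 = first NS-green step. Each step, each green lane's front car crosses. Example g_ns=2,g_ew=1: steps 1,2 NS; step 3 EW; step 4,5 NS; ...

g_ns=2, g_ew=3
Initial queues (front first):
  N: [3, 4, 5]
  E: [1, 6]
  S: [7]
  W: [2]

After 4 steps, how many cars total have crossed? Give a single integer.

Step 1 [NS]: N:car3-GO,E:wait,S:car7-GO,W:wait | queues: N=2 E=2 S=0 W=1
Step 2 [NS]: N:car4-GO,E:wait,S:empty,W:wait | queues: N=1 E=2 S=0 W=1
Step 3 [EW]: N:wait,E:car1-GO,S:wait,W:car2-GO | queues: N=1 E=1 S=0 W=0
Step 4 [EW]: N:wait,E:car6-GO,S:wait,W:empty | queues: N=1 E=0 S=0 W=0
Cars crossed by step 4: 6

Answer: 6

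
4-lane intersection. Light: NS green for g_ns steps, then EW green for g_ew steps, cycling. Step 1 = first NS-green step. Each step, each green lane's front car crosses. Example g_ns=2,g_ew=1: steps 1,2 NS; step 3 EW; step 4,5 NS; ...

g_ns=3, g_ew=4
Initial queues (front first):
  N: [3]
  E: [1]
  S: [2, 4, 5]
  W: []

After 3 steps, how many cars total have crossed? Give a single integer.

Step 1 [NS]: N:car3-GO,E:wait,S:car2-GO,W:wait | queues: N=0 E=1 S=2 W=0
Step 2 [NS]: N:empty,E:wait,S:car4-GO,W:wait | queues: N=0 E=1 S=1 W=0
Step 3 [NS]: N:empty,E:wait,S:car5-GO,W:wait | queues: N=0 E=1 S=0 W=0
Cars crossed by step 3: 4

Answer: 4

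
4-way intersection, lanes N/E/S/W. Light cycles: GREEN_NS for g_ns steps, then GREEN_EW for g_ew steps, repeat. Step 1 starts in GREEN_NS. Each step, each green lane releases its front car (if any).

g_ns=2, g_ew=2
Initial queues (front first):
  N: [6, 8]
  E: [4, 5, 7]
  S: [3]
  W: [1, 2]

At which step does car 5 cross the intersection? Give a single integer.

Step 1 [NS]: N:car6-GO,E:wait,S:car3-GO,W:wait | queues: N=1 E=3 S=0 W=2
Step 2 [NS]: N:car8-GO,E:wait,S:empty,W:wait | queues: N=0 E=3 S=0 W=2
Step 3 [EW]: N:wait,E:car4-GO,S:wait,W:car1-GO | queues: N=0 E=2 S=0 W=1
Step 4 [EW]: N:wait,E:car5-GO,S:wait,W:car2-GO | queues: N=0 E=1 S=0 W=0
Step 5 [NS]: N:empty,E:wait,S:empty,W:wait | queues: N=0 E=1 S=0 W=0
Step 6 [NS]: N:empty,E:wait,S:empty,W:wait | queues: N=0 E=1 S=0 W=0
Step 7 [EW]: N:wait,E:car7-GO,S:wait,W:empty | queues: N=0 E=0 S=0 W=0
Car 5 crosses at step 4

4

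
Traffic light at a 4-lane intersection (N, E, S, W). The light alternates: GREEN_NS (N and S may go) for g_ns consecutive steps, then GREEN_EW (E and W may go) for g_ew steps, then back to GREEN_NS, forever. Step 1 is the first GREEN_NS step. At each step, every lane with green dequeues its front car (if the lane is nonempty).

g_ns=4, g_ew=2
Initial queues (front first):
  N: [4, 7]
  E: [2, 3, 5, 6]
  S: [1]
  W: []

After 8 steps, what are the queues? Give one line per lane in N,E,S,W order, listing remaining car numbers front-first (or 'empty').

Step 1 [NS]: N:car4-GO,E:wait,S:car1-GO,W:wait | queues: N=1 E=4 S=0 W=0
Step 2 [NS]: N:car7-GO,E:wait,S:empty,W:wait | queues: N=0 E=4 S=0 W=0
Step 3 [NS]: N:empty,E:wait,S:empty,W:wait | queues: N=0 E=4 S=0 W=0
Step 4 [NS]: N:empty,E:wait,S:empty,W:wait | queues: N=0 E=4 S=0 W=0
Step 5 [EW]: N:wait,E:car2-GO,S:wait,W:empty | queues: N=0 E=3 S=0 W=0
Step 6 [EW]: N:wait,E:car3-GO,S:wait,W:empty | queues: N=0 E=2 S=0 W=0
Step 7 [NS]: N:empty,E:wait,S:empty,W:wait | queues: N=0 E=2 S=0 W=0
Step 8 [NS]: N:empty,E:wait,S:empty,W:wait | queues: N=0 E=2 S=0 W=0

N: empty
E: 5 6
S: empty
W: empty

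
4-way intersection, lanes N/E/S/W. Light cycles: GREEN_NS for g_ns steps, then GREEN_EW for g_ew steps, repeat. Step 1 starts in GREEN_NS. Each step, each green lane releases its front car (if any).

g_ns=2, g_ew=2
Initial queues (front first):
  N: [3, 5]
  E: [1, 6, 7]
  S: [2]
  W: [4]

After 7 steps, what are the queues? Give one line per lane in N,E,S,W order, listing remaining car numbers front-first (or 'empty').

Step 1 [NS]: N:car3-GO,E:wait,S:car2-GO,W:wait | queues: N=1 E=3 S=0 W=1
Step 2 [NS]: N:car5-GO,E:wait,S:empty,W:wait | queues: N=0 E=3 S=0 W=1
Step 3 [EW]: N:wait,E:car1-GO,S:wait,W:car4-GO | queues: N=0 E=2 S=0 W=0
Step 4 [EW]: N:wait,E:car6-GO,S:wait,W:empty | queues: N=0 E=1 S=0 W=0
Step 5 [NS]: N:empty,E:wait,S:empty,W:wait | queues: N=0 E=1 S=0 W=0
Step 6 [NS]: N:empty,E:wait,S:empty,W:wait | queues: N=0 E=1 S=0 W=0
Step 7 [EW]: N:wait,E:car7-GO,S:wait,W:empty | queues: N=0 E=0 S=0 W=0

N: empty
E: empty
S: empty
W: empty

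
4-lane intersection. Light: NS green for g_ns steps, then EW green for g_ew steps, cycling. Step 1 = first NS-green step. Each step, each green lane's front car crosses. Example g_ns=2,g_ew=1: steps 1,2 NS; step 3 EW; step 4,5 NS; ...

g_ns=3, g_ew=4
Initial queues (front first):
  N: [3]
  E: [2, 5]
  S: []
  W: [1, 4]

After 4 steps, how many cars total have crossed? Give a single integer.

Step 1 [NS]: N:car3-GO,E:wait,S:empty,W:wait | queues: N=0 E=2 S=0 W=2
Step 2 [NS]: N:empty,E:wait,S:empty,W:wait | queues: N=0 E=2 S=0 W=2
Step 3 [NS]: N:empty,E:wait,S:empty,W:wait | queues: N=0 E=2 S=0 W=2
Step 4 [EW]: N:wait,E:car2-GO,S:wait,W:car1-GO | queues: N=0 E=1 S=0 W=1
Cars crossed by step 4: 3

Answer: 3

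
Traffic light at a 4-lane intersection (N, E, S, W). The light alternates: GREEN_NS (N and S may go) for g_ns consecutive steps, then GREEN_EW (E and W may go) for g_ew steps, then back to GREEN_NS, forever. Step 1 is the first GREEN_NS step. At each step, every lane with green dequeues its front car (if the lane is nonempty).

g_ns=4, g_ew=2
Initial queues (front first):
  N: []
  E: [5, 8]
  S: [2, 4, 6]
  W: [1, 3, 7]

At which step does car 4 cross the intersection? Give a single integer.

Step 1 [NS]: N:empty,E:wait,S:car2-GO,W:wait | queues: N=0 E=2 S=2 W=3
Step 2 [NS]: N:empty,E:wait,S:car4-GO,W:wait | queues: N=0 E=2 S=1 W=3
Step 3 [NS]: N:empty,E:wait,S:car6-GO,W:wait | queues: N=0 E=2 S=0 W=3
Step 4 [NS]: N:empty,E:wait,S:empty,W:wait | queues: N=0 E=2 S=0 W=3
Step 5 [EW]: N:wait,E:car5-GO,S:wait,W:car1-GO | queues: N=0 E=1 S=0 W=2
Step 6 [EW]: N:wait,E:car8-GO,S:wait,W:car3-GO | queues: N=0 E=0 S=0 W=1
Step 7 [NS]: N:empty,E:wait,S:empty,W:wait | queues: N=0 E=0 S=0 W=1
Step 8 [NS]: N:empty,E:wait,S:empty,W:wait | queues: N=0 E=0 S=0 W=1
Step 9 [NS]: N:empty,E:wait,S:empty,W:wait | queues: N=0 E=0 S=0 W=1
Step 10 [NS]: N:empty,E:wait,S:empty,W:wait | queues: N=0 E=0 S=0 W=1
Step 11 [EW]: N:wait,E:empty,S:wait,W:car7-GO | queues: N=0 E=0 S=0 W=0
Car 4 crosses at step 2

2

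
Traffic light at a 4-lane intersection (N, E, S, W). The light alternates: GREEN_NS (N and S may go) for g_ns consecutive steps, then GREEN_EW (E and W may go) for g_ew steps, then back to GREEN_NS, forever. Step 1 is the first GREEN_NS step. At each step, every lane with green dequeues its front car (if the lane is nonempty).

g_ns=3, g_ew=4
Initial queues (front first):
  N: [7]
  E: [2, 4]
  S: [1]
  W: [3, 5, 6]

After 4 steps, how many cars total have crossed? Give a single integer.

Step 1 [NS]: N:car7-GO,E:wait,S:car1-GO,W:wait | queues: N=0 E=2 S=0 W=3
Step 2 [NS]: N:empty,E:wait,S:empty,W:wait | queues: N=0 E=2 S=0 W=3
Step 3 [NS]: N:empty,E:wait,S:empty,W:wait | queues: N=0 E=2 S=0 W=3
Step 4 [EW]: N:wait,E:car2-GO,S:wait,W:car3-GO | queues: N=0 E=1 S=0 W=2
Cars crossed by step 4: 4

Answer: 4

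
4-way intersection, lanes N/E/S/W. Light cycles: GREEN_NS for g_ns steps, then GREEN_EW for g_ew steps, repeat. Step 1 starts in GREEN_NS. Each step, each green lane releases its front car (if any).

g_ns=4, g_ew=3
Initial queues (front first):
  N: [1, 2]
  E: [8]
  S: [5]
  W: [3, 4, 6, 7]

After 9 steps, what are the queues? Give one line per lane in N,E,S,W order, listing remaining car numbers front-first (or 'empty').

Step 1 [NS]: N:car1-GO,E:wait,S:car5-GO,W:wait | queues: N=1 E=1 S=0 W=4
Step 2 [NS]: N:car2-GO,E:wait,S:empty,W:wait | queues: N=0 E=1 S=0 W=4
Step 3 [NS]: N:empty,E:wait,S:empty,W:wait | queues: N=0 E=1 S=0 W=4
Step 4 [NS]: N:empty,E:wait,S:empty,W:wait | queues: N=0 E=1 S=0 W=4
Step 5 [EW]: N:wait,E:car8-GO,S:wait,W:car3-GO | queues: N=0 E=0 S=0 W=3
Step 6 [EW]: N:wait,E:empty,S:wait,W:car4-GO | queues: N=0 E=0 S=0 W=2
Step 7 [EW]: N:wait,E:empty,S:wait,W:car6-GO | queues: N=0 E=0 S=0 W=1
Step 8 [NS]: N:empty,E:wait,S:empty,W:wait | queues: N=0 E=0 S=0 W=1
Step 9 [NS]: N:empty,E:wait,S:empty,W:wait | queues: N=0 E=0 S=0 W=1

N: empty
E: empty
S: empty
W: 7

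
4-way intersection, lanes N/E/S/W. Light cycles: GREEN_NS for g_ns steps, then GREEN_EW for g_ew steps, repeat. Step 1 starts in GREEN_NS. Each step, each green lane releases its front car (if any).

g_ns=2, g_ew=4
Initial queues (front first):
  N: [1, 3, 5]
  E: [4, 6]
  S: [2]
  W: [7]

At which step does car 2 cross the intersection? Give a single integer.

Step 1 [NS]: N:car1-GO,E:wait,S:car2-GO,W:wait | queues: N=2 E=2 S=0 W=1
Step 2 [NS]: N:car3-GO,E:wait,S:empty,W:wait | queues: N=1 E=2 S=0 W=1
Step 3 [EW]: N:wait,E:car4-GO,S:wait,W:car7-GO | queues: N=1 E=1 S=0 W=0
Step 4 [EW]: N:wait,E:car6-GO,S:wait,W:empty | queues: N=1 E=0 S=0 W=0
Step 5 [EW]: N:wait,E:empty,S:wait,W:empty | queues: N=1 E=0 S=0 W=0
Step 6 [EW]: N:wait,E:empty,S:wait,W:empty | queues: N=1 E=0 S=0 W=0
Step 7 [NS]: N:car5-GO,E:wait,S:empty,W:wait | queues: N=0 E=0 S=0 W=0
Car 2 crosses at step 1

1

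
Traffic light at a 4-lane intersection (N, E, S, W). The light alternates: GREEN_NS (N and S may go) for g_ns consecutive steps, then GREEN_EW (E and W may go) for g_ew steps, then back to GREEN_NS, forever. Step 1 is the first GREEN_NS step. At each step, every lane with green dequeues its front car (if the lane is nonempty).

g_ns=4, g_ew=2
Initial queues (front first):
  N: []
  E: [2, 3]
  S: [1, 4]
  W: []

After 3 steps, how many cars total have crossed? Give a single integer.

Answer: 2

Derivation:
Step 1 [NS]: N:empty,E:wait,S:car1-GO,W:wait | queues: N=0 E=2 S=1 W=0
Step 2 [NS]: N:empty,E:wait,S:car4-GO,W:wait | queues: N=0 E=2 S=0 W=0
Step 3 [NS]: N:empty,E:wait,S:empty,W:wait | queues: N=0 E=2 S=0 W=0
Cars crossed by step 3: 2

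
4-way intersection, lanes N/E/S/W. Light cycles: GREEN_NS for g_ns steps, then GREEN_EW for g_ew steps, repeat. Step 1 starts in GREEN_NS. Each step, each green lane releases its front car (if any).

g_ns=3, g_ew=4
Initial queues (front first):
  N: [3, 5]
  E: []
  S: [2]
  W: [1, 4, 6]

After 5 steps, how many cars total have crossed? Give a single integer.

Answer: 5

Derivation:
Step 1 [NS]: N:car3-GO,E:wait,S:car2-GO,W:wait | queues: N=1 E=0 S=0 W=3
Step 2 [NS]: N:car5-GO,E:wait,S:empty,W:wait | queues: N=0 E=0 S=0 W=3
Step 3 [NS]: N:empty,E:wait,S:empty,W:wait | queues: N=0 E=0 S=0 W=3
Step 4 [EW]: N:wait,E:empty,S:wait,W:car1-GO | queues: N=0 E=0 S=0 W=2
Step 5 [EW]: N:wait,E:empty,S:wait,W:car4-GO | queues: N=0 E=0 S=0 W=1
Cars crossed by step 5: 5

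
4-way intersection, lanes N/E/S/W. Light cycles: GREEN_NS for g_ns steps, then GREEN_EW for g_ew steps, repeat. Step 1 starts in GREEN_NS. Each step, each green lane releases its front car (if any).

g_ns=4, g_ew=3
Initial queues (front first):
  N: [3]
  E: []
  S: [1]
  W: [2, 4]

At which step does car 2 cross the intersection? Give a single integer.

Step 1 [NS]: N:car3-GO,E:wait,S:car1-GO,W:wait | queues: N=0 E=0 S=0 W=2
Step 2 [NS]: N:empty,E:wait,S:empty,W:wait | queues: N=0 E=0 S=0 W=2
Step 3 [NS]: N:empty,E:wait,S:empty,W:wait | queues: N=0 E=0 S=0 W=2
Step 4 [NS]: N:empty,E:wait,S:empty,W:wait | queues: N=0 E=0 S=0 W=2
Step 5 [EW]: N:wait,E:empty,S:wait,W:car2-GO | queues: N=0 E=0 S=0 W=1
Step 6 [EW]: N:wait,E:empty,S:wait,W:car4-GO | queues: N=0 E=0 S=0 W=0
Car 2 crosses at step 5

5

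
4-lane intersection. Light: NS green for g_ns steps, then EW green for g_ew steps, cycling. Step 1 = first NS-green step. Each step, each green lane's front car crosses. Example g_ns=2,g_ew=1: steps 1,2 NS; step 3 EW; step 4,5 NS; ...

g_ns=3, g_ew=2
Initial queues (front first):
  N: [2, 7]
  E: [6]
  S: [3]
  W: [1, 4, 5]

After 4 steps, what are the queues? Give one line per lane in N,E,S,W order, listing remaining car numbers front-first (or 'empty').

Step 1 [NS]: N:car2-GO,E:wait,S:car3-GO,W:wait | queues: N=1 E=1 S=0 W=3
Step 2 [NS]: N:car7-GO,E:wait,S:empty,W:wait | queues: N=0 E=1 S=0 W=3
Step 3 [NS]: N:empty,E:wait,S:empty,W:wait | queues: N=0 E=1 S=0 W=3
Step 4 [EW]: N:wait,E:car6-GO,S:wait,W:car1-GO | queues: N=0 E=0 S=0 W=2

N: empty
E: empty
S: empty
W: 4 5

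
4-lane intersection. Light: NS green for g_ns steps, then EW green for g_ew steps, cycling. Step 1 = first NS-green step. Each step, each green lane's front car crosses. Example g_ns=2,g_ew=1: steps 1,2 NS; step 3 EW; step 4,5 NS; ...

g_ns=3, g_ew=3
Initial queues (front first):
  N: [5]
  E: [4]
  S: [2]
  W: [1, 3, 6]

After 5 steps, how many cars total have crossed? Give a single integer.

Step 1 [NS]: N:car5-GO,E:wait,S:car2-GO,W:wait | queues: N=0 E=1 S=0 W=3
Step 2 [NS]: N:empty,E:wait,S:empty,W:wait | queues: N=0 E=1 S=0 W=3
Step 3 [NS]: N:empty,E:wait,S:empty,W:wait | queues: N=0 E=1 S=0 W=3
Step 4 [EW]: N:wait,E:car4-GO,S:wait,W:car1-GO | queues: N=0 E=0 S=0 W=2
Step 5 [EW]: N:wait,E:empty,S:wait,W:car3-GO | queues: N=0 E=0 S=0 W=1
Cars crossed by step 5: 5

Answer: 5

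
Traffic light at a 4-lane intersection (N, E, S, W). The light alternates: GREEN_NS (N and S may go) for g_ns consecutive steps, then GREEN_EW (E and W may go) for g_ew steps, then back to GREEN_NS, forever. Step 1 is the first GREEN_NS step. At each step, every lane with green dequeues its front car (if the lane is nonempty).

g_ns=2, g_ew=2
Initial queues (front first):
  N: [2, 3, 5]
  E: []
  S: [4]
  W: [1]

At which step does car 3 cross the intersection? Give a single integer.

Step 1 [NS]: N:car2-GO,E:wait,S:car4-GO,W:wait | queues: N=2 E=0 S=0 W=1
Step 2 [NS]: N:car3-GO,E:wait,S:empty,W:wait | queues: N=1 E=0 S=0 W=1
Step 3 [EW]: N:wait,E:empty,S:wait,W:car1-GO | queues: N=1 E=0 S=0 W=0
Step 4 [EW]: N:wait,E:empty,S:wait,W:empty | queues: N=1 E=0 S=0 W=0
Step 5 [NS]: N:car5-GO,E:wait,S:empty,W:wait | queues: N=0 E=0 S=0 W=0
Car 3 crosses at step 2

2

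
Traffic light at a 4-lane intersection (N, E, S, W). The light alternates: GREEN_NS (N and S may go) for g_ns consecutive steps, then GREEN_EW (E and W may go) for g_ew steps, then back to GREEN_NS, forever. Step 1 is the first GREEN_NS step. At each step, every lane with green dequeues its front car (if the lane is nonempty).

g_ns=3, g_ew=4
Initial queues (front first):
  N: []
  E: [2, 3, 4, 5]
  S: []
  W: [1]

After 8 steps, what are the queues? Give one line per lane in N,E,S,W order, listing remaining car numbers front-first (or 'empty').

Step 1 [NS]: N:empty,E:wait,S:empty,W:wait | queues: N=0 E=4 S=0 W=1
Step 2 [NS]: N:empty,E:wait,S:empty,W:wait | queues: N=0 E=4 S=0 W=1
Step 3 [NS]: N:empty,E:wait,S:empty,W:wait | queues: N=0 E=4 S=0 W=1
Step 4 [EW]: N:wait,E:car2-GO,S:wait,W:car1-GO | queues: N=0 E=3 S=0 W=0
Step 5 [EW]: N:wait,E:car3-GO,S:wait,W:empty | queues: N=0 E=2 S=0 W=0
Step 6 [EW]: N:wait,E:car4-GO,S:wait,W:empty | queues: N=0 E=1 S=0 W=0
Step 7 [EW]: N:wait,E:car5-GO,S:wait,W:empty | queues: N=0 E=0 S=0 W=0

N: empty
E: empty
S: empty
W: empty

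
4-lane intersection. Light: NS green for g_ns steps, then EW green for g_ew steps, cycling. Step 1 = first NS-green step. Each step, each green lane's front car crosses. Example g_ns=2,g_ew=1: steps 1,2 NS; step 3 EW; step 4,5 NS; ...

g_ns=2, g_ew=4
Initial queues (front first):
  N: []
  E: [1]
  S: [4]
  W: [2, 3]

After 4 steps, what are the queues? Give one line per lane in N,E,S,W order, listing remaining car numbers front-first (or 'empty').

Step 1 [NS]: N:empty,E:wait,S:car4-GO,W:wait | queues: N=0 E=1 S=0 W=2
Step 2 [NS]: N:empty,E:wait,S:empty,W:wait | queues: N=0 E=1 S=0 W=2
Step 3 [EW]: N:wait,E:car1-GO,S:wait,W:car2-GO | queues: N=0 E=0 S=0 W=1
Step 4 [EW]: N:wait,E:empty,S:wait,W:car3-GO | queues: N=0 E=0 S=0 W=0

N: empty
E: empty
S: empty
W: empty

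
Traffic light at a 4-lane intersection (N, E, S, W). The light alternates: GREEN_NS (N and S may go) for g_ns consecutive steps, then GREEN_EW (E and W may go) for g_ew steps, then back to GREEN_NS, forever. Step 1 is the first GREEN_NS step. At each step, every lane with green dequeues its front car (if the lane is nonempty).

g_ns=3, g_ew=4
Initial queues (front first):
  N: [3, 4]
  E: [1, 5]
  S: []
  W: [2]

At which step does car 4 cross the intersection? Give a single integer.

Step 1 [NS]: N:car3-GO,E:wait,S:empty,W:wait | queues: N=1 E=2 S=0 W=1
Step 2 [NS]: N:car4-GO,E:wait,S:empty,W:wait | queues: N=0 E=2 S=0 W=1
Step 3 [NS]: N:empty,E:wait,S:empty,W:wait | queues: N=0 E=2 S=0 W=1
Step 4 [EW]: N:wait,E:car1-GO,S:wait,W:car2-GO | queues: N=0 E=1 S=0 W=0
Step 5 [EW]: N:wait,E:car5-GO,S:wait,W:empty | queues: N=0 E=0 S=0 W=0
Car 4 crosses at step 2

2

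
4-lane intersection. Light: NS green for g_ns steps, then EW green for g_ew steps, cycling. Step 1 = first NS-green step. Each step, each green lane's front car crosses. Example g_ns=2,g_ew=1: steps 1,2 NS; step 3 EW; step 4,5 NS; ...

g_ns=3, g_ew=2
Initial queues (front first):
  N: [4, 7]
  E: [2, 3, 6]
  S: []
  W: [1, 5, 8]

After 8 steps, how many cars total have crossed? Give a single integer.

Answer: 6

Derivation:
Step 1 [NS]: N:car4-GO,E:wait,S:empty,W:wait | queues: N=1 E=3 S=0 W=3
Step 2 [NS]: N:car7-GO,E:wait,S:empty,W:wait | queues: N=0 E=3 S=0 W=3
Step 3 [NS]: N:empty,E:wait,S:empty,W:wait | queues: N=0 E=3 S=0 W=3
Step 4 [EW]: N:wait,E:car2-GO,S:wait,W:car1-GO | queues: N=0 E=2 S=0 W=2
Step 5 [EW]: N:wait,E:car3-GO,S:wait,W:car5-GO | queues: N=0 E=1 S=0 W=1
Step 6 [NS]: N:empty,E:wait,S:empty,W:wait | queues: N=0 E=1 S=0 W=1
Step 7 [NS]: N:empty,E:wait,S:empty,W:wait | queues: N=0 E=1 S=0 W=1
Step 8 [NS]: N:empty,E:wait,S:empty,W:wait | queues: N=0 E=1 S=0 W=1
Cars crossed by step 8: 6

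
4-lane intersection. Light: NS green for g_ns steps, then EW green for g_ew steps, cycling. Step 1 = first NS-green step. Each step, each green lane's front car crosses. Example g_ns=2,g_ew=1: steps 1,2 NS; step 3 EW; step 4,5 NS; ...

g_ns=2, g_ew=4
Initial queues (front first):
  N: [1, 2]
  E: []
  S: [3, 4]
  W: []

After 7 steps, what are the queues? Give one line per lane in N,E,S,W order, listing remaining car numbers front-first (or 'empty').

Step 1 [NS]: N:car1-GO,E:wait,S:car3-GO,W:wait | queues: N=1 E=0 S=1 W=0
Step 2 [NS]: N:car2-GO,E:wait,S:car4-GO,W:wait | queues: N=0 E=0 S=0 W=0

N: empty
E: empty
S: empty
W: empty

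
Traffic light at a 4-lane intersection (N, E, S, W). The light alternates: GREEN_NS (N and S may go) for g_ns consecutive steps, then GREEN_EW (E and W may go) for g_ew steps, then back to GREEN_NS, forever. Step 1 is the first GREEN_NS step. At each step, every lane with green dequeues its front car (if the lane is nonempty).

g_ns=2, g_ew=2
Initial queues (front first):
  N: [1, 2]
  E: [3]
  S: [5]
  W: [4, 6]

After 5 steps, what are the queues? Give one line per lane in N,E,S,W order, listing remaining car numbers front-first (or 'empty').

Step 1 [NS]: N:car1-GO,E:wait,S:car5-GO,W:wait | queues: N=1 E=1 S=0 W=2
Step 2 [NS]: N:car2-GO,E:wait,S:empty,W:wait | queues: N=0 E=1 S=0 W=2
Step 3 [EW]: N:wait,E:car3-GO,S:wait,W:car4-GO | queues: N=0 E=0 S=0 W=1
Step 4 [EW]: N:wait,E:empty,S:wait,W:car6-GO | queues: N=0 E=0 S=0 W=0

N: empty
E: empty
S: empty
W: empty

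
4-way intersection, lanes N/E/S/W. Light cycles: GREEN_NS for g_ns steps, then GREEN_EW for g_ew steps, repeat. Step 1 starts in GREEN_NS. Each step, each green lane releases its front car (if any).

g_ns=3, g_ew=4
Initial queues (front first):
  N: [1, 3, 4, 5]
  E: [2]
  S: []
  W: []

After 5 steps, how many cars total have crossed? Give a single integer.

Answer: 4

Derivation:
Step 1 [NS]: N:car1-GO,E:wait,S:empty,W:wait | queues: N=3 E=1 S=0 W=0
Step 2 [NS]: N:car3-GO,E:wait,S:empty,W:wait | queues: N=2 E=1 S=0 W=0
Step 3 [NS]: N:car4-GO,E:wait,S:empty,W:wait | queues: N=1 E=1 S=0 W=0
Step 4 [EW]: N:wait,E:car2-GO,S:wait,W:empty | queues: N=1 E=0 S=0 W=0
Step 5 [EW]: N:wait,E:empty,S:wait,W:empty | queues: N=1 E=0 S=0 W=0
Cars crossed by step 5: 4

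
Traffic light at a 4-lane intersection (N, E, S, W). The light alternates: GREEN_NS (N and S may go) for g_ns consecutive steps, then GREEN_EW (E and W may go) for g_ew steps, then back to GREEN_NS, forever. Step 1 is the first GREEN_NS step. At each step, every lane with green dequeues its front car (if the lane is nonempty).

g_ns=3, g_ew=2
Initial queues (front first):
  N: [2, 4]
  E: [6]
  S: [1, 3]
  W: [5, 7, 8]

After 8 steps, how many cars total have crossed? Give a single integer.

Answer: 7

Derivation:
Step 1 [NS]: N:car2-GO,E:wait,S:car1-GO,W:wait | queues: N=1 E=1 S=1 W=3
Step 2 [NS]: N:car4-GO,E:wait,S:car3-GO,W:wait | queues: N=0 E=1 S=0 W=3
Step 3 [NS]: N:empty,E:wait,S:empty,W:wait | queues: N=0 E=1 S=0 W=3
Step 4 [EW]: N:wait,E:car6-GO,S:wait,W:car5-GO | queues: N=0 E=0 S=0 W=2
Step 5 [EW]: N:wait,E:empty,S:wait,W:car7-GO | queues: N=0 E=0 S=0 W=1
Step 6 [NS]: N:empty,E:wait,S:empty,W:wait | queues: N=0 E=0 S=0 W=1
Step 7 [NS]: N:empty,E:wait,S:empty,W:wait | queues: N=0 E=0 S=0 W=1
Step 8 [NS]: N:empty,E:wait,S:empty,W:wait | queues: N=0 E=0 S=0 W=1
Cars crossed by step 8: 7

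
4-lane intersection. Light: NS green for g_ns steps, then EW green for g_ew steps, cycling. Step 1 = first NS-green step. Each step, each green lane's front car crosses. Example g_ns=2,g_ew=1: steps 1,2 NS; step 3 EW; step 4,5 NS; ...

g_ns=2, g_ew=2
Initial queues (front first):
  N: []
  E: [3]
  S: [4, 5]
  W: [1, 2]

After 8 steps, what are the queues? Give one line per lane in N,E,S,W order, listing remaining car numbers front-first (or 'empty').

Step 1 [NS]: N:empty,E:wait,S:car4-GO,W:wait | queues: N=0 E=1 S=1 W=2
Step 2 [NS]: N:empty,E:wait,S:car5-GO,W:wait | queues: N=0 E=1 S=0 W=2
Step 3 [EW]: N:wait,E:car3-GO,S:wait,W:car1-GO | queues: N=0 E=0 S=0 W=1
Step 4 [EW]: N:wait,E:empty,S:wait,W:car2-GO | queues: N=0 E=0 S=0 W=0

N: empty
E: empty
S: empty
W: empty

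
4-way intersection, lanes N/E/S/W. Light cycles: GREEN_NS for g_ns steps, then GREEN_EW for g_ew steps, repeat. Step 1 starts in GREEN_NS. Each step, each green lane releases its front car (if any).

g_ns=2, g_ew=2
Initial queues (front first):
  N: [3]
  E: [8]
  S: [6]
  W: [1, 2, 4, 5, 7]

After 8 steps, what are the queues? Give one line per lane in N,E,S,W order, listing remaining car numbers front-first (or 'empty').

Step 1 [NS]: N:car3-GO,E:wait,S:car6-GO,W:wait | queues: N=0 E=1 S=0 W=5
Step 2 [NS]: N:empty,E:wait,S:empty,W:wait | queues: N=0 E=1 S=0 W=5
Step 3 [EW]: N:wait,E:car8-GO,S:wait,W:car1-GO | queues: N=0 E=0 S=0 W=4
Step 4 [EW]: N:wait,E:empty,S:wait,W:car2-GO | queues: N=0 E=0 S=0 W=3
Step 5 [NS]: N:empty,E:wait,S:empty,W:wait | queues: N=0 E=0 S=0 W=3
Step 6 [NS]: N:empty,E:wait,S:empty,W:wait | queues: N=0 E=0 S=0 W=3
Step 7 [EW]: N:wait,E:empty,S:wait,W:car4-GO | queues: N=0 E=0 S=0 W=2
Step 8 [EW]: N:wait,E:empty,S:wait,W:car5-GO | queues: N=0 E=0 S=0 W=1

N: empty
E: empty
S: empty
W: 7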